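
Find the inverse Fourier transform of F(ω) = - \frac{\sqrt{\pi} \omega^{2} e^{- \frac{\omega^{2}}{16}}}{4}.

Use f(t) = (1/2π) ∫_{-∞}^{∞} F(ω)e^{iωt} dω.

f(t) = 2 \left(16 t^{2} - 2\right) e^{- 4 t^{2}}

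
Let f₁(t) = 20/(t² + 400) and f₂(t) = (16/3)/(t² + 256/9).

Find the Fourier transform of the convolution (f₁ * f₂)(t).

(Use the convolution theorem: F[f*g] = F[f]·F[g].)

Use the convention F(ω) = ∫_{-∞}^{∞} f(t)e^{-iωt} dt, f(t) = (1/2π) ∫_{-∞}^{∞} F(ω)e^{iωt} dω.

F[f₁*f₂](ω) = \pi^{2} e^{- \frac{76 \left|{\omega}\right|}{3}}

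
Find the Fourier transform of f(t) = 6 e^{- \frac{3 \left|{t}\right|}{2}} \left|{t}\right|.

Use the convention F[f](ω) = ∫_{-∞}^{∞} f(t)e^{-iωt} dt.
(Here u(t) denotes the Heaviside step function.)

F(ω) = \frac{48 \left(9 - 4 \omega^{2}\right)}{\left(4 \omega^{2} + 9\right)^{2}}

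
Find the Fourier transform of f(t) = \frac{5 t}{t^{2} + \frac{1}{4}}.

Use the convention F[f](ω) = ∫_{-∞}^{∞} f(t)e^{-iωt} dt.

F(ω) = - 5 i \pi e^{- \frac{\left|{\omega}\right|}{2}} \operatorname{sign}{\left(\omega \right)}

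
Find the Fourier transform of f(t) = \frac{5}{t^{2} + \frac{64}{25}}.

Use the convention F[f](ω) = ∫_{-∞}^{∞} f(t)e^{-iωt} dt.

F(ω) = \frac{25 \pi e^{- \frac{8 \left|{\omega}\right|}{5}}}{8}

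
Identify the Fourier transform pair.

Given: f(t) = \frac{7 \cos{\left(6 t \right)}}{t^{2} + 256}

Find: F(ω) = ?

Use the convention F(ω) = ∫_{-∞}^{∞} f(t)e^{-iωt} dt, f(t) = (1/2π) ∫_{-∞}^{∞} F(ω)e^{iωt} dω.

F(ω) = \frac{7 \pi e^{- 16 \left|{\omega + 6}\right|}}{32} + \frac{7 \pi e^{- 16 \left|{\omega - 6}\right|}}{32}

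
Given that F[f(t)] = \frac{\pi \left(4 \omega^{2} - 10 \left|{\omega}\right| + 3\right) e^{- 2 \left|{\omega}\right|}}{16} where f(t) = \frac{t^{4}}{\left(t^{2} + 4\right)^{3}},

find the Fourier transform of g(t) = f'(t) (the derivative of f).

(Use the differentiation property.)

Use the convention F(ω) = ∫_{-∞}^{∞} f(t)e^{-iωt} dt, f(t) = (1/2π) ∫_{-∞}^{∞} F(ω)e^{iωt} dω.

F[g](ω) = \frac{i \pi \omega \left(4 \omega^{2} - 10 \left|{\omega}\right| + 3\right) e^{- 2 \left|{\omega}\right|}}{16}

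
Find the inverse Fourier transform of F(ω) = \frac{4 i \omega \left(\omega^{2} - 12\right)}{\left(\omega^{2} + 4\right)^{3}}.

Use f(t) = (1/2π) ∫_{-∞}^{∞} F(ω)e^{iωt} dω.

f(t) = t e^{- 2 \left|{t}\right|} \left|{t}\right|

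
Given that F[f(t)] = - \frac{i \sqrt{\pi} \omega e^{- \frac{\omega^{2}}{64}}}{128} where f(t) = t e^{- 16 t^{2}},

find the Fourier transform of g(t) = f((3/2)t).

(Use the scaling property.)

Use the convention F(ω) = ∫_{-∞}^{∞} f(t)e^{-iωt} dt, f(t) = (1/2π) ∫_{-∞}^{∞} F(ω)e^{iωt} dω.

F[g](ω) = - \frac{i \sqrt{\pi} \omega e^{- \frac{\omega^{2}}{144}}}{288}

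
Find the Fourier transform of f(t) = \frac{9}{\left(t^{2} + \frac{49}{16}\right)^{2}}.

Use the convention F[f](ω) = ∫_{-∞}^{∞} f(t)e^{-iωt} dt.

F(ω) = \frac{72 \pi \left(7 \left|{\omega}\right| + 4\right) e^{- \frac{7 \left|{\omega}\right|}{4}}}{343}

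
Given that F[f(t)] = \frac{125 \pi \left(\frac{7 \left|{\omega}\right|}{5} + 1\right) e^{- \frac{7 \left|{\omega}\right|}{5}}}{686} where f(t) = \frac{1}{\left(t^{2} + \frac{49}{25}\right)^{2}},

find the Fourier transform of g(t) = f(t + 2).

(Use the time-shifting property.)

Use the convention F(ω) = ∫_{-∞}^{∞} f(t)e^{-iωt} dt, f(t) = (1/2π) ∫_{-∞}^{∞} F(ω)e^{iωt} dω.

F[g](ω) = \frac{25 \pi \left(7 \left|{\omega}\right| + 5\right) e^{2 i \omega - \frac{7 \left|{\omega}\right|}{5}}}{686}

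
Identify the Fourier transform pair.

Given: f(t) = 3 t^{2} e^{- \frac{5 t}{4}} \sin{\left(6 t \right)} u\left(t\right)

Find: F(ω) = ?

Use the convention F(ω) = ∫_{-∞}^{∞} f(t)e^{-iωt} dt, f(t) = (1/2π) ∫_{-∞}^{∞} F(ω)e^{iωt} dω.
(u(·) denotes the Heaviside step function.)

F(ω) = \frac{27648 \left(\left(4 i \omega + 5\right)^{2} - 192\right)}{\left(\left(4 i \omega + 5\right)^{2} + 576\right)^{3}}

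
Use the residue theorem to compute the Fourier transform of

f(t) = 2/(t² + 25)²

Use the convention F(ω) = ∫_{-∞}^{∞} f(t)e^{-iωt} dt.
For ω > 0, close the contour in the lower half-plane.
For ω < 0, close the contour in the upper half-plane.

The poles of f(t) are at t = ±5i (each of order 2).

Let g(z) = f(z)e^{-iωz}; for large |z| the factor e^{-iωz} decays in the lower half-plane when ω > 0 and in the upper half-plane when ω < 0.

Case ω > 0 (lower half-plane, clockwise contour ⇒ F(ω) = -2πi·ΣRes):
  Res_{z = - 5 i} g(z) = \frac{i \left(5 \omega + 1\right) e^{- 5 \omega}}{250} (pole of order 2)
  F(ω) = -2πi·ΣRes = \frac{\pi \left(5 \omega + 1\right) e^{- 5 \omega}}{125}

Case ω < 0 (upper half-plane, counterclockwise contour ⇒ F(ω) = +2πi·ΣRes):
  Res_{z = 5 i} g(z) = \frac{i \left(5 \omega - 1\right) e^{5 \omega}}{250} (pole of order 2)
  F(ω) = 2πi·ΣRes = \frac{\pi \left(1 - 5 \omega\right) e^{5 \omega}}{125}

Both cases combine into a single formula in |ω|:

F(ω) = \frac{\pi \left(5 \left|{\omega}\right| + 1\right) e^{- 5 \left|{\omega}\right|}}{125}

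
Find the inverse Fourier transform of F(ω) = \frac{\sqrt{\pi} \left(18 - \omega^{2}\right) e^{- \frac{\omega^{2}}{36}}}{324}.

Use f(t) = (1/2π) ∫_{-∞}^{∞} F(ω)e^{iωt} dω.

f(t) = 3 t^{2} e^{- 9 t^{2}}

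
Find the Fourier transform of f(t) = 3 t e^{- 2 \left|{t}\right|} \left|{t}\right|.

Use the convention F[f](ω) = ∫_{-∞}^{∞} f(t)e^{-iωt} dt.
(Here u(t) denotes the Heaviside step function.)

F(ω) = \frac{12 i \omega \left(\omega^{2} - 12\right)}{\left(\omega^{2} + 4\right)^{3}}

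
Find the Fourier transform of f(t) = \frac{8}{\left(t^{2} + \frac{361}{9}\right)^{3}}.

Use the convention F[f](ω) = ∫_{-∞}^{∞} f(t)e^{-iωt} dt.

F(ω) = \frac{27 \pi \left(361 \omega^{2} + 171 \left|{\omega}\right| + 27\right) e^{- \frac{19 \left|{\omega}\right|}{3}}}{2476099}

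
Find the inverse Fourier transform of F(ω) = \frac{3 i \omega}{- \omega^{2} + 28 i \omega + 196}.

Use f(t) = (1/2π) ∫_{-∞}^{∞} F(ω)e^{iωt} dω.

f(t) = 3 \left(1 - 14 t\right) e^{- 14 t} u\left(t\right)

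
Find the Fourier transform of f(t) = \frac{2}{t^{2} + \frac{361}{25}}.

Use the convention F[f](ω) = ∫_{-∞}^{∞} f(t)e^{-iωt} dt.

F(ω) = \frac{10 \pi e^{- \frac{19 \left|{\omega}\right|}{5}}}{19}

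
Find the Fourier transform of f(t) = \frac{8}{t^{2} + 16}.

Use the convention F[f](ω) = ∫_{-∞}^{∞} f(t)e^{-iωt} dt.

F(ω) = 2 \pi e^{- 4 \left|{\omega}\right|}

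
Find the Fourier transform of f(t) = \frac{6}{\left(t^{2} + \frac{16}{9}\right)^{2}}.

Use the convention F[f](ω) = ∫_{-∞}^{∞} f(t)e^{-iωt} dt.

F(ω) = \frac{27 \pi \left(4 \left|{\omega}\right| + 3\right) e^{- \frac{4 \left|{\omega}\right|}{3}}}{64}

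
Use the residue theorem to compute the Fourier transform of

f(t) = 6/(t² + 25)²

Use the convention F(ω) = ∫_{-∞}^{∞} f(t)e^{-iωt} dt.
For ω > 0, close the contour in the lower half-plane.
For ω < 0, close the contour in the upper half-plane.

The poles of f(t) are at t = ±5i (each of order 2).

Let g(z) = f(z)e^{-iωz}; for large |z| the factor e^{-iωz} decays in the lower half-plane when ω > 0 and in the upper half-plane when ω < 0.

Case ω > 0 (lower half-plane, clockwise contour ⇒ F(ω) = -2πi·ΣRes):
  Res_{z = - 5 i} g(z) = \frac{3 i \left(5 \omega + 1\right) e^{- 5 \omega}}{250} (pole of order 2)
  F(ω) = -2πi·ΣRes = \frac{3 \pi \left(5 \omega + 1\right) e^{- 5 \omega}}{125}

Case ω < 0 (upper half-plane, counterclockwise contour ⇒ F(ω) = +2πi·ΣRes):
  Res_{z = 5 i} g(z) = \frac{3 i \left(5 \omega - 1\right) e^{5 \omega}}{250} (pole of order 2)
  F(ω) = 2πi·ΣRes = \frac{3 \pi \left(1 - 5 \omega\right) e^{5 \omega}}{125}

Both cases combine into a single formula in |ω|:

F(ω) = \frac{3 \pi \left(5 \left|{\omega}\right| + 1\right) e^{- 5 \left|{\omega}\right|}}{125}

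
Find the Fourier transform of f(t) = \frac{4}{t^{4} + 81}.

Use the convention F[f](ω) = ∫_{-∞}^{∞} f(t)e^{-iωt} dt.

F(ω) = \frac{4 \pi e^{- \frac{3 \sqrt{2} \left|{\omega}\right|}{2}} \sin{\left(\frac{3 \sqrt{2} \left|{\omega}\right|}{2} + \frac{\pi}{4} \right)}}{27}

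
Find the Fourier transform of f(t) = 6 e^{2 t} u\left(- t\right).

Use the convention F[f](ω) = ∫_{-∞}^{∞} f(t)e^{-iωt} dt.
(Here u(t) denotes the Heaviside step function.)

F(ω) = - \frac{6}{i \omega - 2}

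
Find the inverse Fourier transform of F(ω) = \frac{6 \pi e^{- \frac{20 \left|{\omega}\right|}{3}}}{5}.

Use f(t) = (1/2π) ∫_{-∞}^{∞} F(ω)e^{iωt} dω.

f(t) = \frac{8}{t^{2} + \frac{400}{9}}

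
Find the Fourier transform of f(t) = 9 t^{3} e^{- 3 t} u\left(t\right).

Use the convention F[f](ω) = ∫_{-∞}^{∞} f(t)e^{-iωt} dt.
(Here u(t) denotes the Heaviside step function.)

F(ω) = \frac{54}{\left(i \omega + 3\right)^{4}}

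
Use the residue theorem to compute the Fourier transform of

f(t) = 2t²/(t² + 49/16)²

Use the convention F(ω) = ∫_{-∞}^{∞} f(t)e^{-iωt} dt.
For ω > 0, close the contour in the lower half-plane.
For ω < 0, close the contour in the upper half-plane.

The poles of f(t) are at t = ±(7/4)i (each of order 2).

Let g(z) = f(z)e^{-iωz}; for large |z| the factor e^{-iωz} decays in the lower half-plane when ω > 0 and in the upper half-plane when ω < 0.

Case ω > 0 (lower half-plane, clockwise contour ⇒ F(ω) = -2πi·ΣRes):
  Res_{z = - \frac{7 i}{4}} g(z) = \frac{i \left(4 - 7 \omega\right) e^{- \frac{7 \omega}{4}}}{14} (pole of order 2)
  F(ω) = -2πi·ΣRes = \frac{\pi \left(4 - 7 \omega\right) e^{- \frac{7 \omega}{4}}}{7}

Case ω < 0 (upper half-plane, counterclockwise contour ⇒ F(ω) = +2πi·ΣRes):
  Res_{z = \frac{7 i}{4}} g(z) = \frac{i \left(- 7 \omega - 4\right) e^{\frac{7 \omega}{4}}}{14} (pole of order 2)
  F(ω) = 2πi·ΣRes = \frac{\pi \left(7 \omega + 4\right) e^{\frac{7 \omega}{4}}}{7}

Both cases combine into a single formula in |ω|:

F(ω) = \frac{\pi \left(4 - 7 \left|{\omega}\right|\right) e^{- \frac{7 \left|{\omega}\right|}{4}}}{7}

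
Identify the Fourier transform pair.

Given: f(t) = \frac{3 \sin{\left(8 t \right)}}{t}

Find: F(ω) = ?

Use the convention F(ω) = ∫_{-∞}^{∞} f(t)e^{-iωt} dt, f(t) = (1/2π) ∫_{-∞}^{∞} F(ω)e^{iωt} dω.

F(ω) = \begin{cases} 3 \pi & \text{for}\: \omega > -8 \wedge \omega < 8 \\0 & \text{otherwise} \end{cases}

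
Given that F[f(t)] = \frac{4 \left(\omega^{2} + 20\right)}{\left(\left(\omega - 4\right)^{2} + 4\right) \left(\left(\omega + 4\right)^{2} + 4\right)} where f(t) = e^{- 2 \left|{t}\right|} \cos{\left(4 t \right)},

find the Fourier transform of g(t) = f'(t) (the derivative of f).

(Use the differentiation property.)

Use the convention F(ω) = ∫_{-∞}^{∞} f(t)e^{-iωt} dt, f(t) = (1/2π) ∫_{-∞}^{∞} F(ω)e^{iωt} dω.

F[g](ω) = \frac{4 i \omega \left(\omega^{2} + 20\right)}{\omega^{4} - 24 \omega^{2} + 400}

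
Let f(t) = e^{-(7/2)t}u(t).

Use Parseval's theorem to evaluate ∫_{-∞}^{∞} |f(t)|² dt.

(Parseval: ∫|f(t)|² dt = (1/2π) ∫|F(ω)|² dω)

∫|f(t)|² dt = \frac{1}{7}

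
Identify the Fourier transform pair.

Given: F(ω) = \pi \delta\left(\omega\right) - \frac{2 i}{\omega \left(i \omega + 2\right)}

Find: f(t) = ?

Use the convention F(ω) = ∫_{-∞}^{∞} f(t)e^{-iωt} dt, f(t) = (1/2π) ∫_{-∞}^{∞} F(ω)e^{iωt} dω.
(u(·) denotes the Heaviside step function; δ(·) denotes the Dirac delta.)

f(t) = \left(1 - e^{- 2 t}\right) u\left(t\right)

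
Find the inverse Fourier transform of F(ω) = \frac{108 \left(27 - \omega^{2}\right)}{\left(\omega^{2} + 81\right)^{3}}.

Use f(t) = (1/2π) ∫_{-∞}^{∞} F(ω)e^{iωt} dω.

f(t) = t^{2} e^{- 9 \left|{t}\right|}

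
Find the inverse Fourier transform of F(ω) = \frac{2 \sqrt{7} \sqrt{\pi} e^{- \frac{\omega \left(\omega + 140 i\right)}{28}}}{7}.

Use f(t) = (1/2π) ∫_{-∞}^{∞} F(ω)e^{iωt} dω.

f(t) = 2 e^{- 7 \left(t - 5\right)^{2}}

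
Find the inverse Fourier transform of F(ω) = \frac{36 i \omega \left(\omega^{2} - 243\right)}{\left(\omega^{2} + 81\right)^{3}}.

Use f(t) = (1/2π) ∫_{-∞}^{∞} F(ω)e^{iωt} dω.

f(t) = 9 t e^{- 9 \left|{t}\right|} \left|{t}\right|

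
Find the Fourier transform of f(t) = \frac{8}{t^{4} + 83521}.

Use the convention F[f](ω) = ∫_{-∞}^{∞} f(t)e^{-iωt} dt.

F(ω) = \frac{8 \pi e^{- \frac{17 \sqrt{2} \left|{\omega}\right|}{2}} \sin{\left(\frac{17 \sqrt{2} \left|{\omega}\right|}{2} + \frac{\pi}{4} \right)}}{4913}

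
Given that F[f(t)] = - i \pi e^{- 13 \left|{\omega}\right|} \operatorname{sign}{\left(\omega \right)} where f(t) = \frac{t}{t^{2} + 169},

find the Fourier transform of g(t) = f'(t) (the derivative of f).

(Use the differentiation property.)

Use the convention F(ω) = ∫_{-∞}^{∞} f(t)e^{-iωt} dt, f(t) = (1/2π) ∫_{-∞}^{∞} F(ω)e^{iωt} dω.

F[g](ω) = \pi \omega e^{- 13 \left|{\omega}\right|} \operatorname{sign}{\left(\omega \right)}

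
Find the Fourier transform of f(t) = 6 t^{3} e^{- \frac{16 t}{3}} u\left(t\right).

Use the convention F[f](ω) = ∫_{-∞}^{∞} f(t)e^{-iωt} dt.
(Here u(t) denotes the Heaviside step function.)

F(ω) = \frac{2916}{\left(3 i \omega + 16\right)^{4}}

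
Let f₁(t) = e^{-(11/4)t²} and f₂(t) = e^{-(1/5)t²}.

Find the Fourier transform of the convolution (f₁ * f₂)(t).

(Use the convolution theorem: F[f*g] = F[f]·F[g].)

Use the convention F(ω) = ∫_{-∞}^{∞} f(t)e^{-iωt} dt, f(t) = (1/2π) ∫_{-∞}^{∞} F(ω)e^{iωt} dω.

F[f₁*f₂](ω) = \frac{2 \sqrt{55} \pi e^{- \frac{59 \omega^{2}}{44}}}{11}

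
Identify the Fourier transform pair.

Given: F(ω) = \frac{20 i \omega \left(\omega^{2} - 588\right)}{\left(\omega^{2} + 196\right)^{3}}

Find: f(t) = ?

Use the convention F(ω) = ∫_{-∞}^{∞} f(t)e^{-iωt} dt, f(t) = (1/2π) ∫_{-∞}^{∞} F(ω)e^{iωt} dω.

f(t) = 5 t e^{- 14 \left|{t}\right|} \left|{t}\right|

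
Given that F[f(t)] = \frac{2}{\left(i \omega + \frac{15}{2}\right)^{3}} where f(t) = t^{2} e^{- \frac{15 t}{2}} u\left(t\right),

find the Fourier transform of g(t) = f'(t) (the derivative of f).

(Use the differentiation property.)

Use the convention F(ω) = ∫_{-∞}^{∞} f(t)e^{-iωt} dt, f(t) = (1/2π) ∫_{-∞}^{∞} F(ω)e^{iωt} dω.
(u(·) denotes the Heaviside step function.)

F[g](ω) = \frac{16 i \omega}{\left(2 i \omega + 15\right)^{3}}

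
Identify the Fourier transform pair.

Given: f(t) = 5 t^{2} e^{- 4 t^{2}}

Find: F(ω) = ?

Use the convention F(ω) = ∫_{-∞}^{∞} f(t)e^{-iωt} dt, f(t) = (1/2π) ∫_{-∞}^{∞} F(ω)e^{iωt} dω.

F(ω) = \frac{5 \sqrt{\pi} \left(8 - \omega^{2}\right) e^{- \frac{\omega^{2}}{16}}}{128}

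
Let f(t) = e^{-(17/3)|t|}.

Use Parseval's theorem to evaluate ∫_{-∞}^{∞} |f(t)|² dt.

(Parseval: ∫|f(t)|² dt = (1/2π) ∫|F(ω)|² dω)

∫|f(t)|² dt = \frac{3}{17}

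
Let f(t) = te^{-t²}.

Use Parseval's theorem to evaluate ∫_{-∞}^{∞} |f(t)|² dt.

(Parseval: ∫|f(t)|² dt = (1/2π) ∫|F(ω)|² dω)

∫|f(t)|² dt = \frac{\sqrt{2} \sqrt{\pi}}{8}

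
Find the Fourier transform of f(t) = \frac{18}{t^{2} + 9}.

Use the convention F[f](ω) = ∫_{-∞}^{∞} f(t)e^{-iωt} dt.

F(ω) = 6 \pi e^{- 3 \left|{\omega}\right|}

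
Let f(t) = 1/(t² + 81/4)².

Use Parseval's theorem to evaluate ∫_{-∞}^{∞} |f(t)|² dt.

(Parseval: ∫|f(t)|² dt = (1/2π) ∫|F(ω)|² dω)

∫|f(t)|² dt = \frac{40 \pi}{4782969}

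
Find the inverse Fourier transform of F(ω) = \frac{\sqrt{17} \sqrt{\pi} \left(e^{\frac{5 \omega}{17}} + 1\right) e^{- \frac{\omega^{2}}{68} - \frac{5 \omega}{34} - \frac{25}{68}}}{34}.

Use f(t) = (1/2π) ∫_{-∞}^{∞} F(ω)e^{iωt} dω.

f(t) = e^{- 17 t^{2}} \cos{\left(5 t \right)}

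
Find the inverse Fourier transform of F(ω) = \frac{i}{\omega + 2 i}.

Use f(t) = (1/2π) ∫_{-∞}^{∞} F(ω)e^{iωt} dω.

f(t) = e^{2 t} u\left(- t\right)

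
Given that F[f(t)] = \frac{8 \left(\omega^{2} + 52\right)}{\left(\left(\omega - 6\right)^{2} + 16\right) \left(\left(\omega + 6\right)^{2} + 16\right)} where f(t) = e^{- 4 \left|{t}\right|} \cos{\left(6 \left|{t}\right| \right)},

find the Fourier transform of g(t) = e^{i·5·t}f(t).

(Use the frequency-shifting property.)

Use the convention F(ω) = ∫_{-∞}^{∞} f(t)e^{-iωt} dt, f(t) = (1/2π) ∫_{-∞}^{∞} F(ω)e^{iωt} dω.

F[g](ω) = \frac{8 \left(\left(\omega - 5\right)^{2} + 52\right)}{\left(\left(\omega - 11\right)^{2} + 16\right) \left(\left(\omega + 1\right)^{2} + 16\right)}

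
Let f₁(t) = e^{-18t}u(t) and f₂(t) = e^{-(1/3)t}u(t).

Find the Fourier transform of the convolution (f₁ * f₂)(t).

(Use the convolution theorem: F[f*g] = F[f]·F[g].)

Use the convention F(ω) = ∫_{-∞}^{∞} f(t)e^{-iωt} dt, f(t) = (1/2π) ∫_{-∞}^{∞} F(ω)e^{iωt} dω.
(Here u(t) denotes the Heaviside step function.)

F[f₁*f₂](ω) = \frac{3}{\left(i \omega + 18\right) \left(3 i \omega + 1\right)}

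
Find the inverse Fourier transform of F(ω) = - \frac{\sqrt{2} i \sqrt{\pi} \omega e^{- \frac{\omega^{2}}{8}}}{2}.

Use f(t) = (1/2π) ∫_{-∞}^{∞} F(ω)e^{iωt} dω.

f(t) = 4 t e^{- 2 t^{2}}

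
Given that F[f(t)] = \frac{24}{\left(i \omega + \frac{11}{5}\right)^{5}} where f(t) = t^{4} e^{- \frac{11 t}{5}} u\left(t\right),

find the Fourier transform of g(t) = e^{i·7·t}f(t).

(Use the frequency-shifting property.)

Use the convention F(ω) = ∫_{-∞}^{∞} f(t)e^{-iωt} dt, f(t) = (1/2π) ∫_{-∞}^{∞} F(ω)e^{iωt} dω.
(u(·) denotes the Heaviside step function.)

F[g](ω) = \frac{75000}{\left(5 i \left(\omega - 7\right) + 11\right)^{5}}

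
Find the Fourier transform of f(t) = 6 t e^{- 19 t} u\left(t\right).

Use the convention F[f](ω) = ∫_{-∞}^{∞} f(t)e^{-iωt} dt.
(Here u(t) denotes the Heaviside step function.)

F(ω) = \frac{6}{\left(i \omega + 19\right)^{2}}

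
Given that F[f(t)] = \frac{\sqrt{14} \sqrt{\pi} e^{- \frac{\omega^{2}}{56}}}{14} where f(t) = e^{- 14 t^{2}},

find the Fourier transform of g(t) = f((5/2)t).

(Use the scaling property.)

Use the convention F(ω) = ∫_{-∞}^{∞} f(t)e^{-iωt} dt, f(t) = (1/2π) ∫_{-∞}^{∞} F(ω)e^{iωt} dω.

F[g](ω) = \frac{\sqrt{14} \sqrt{\pi} e^{- \frac{\omega^{2}}{350}}}{35}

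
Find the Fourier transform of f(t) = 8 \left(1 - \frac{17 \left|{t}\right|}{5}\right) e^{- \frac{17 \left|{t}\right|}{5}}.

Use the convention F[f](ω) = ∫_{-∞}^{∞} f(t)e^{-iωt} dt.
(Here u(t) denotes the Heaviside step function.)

F(ω) = \frac{68000 \omega^{2}}{\left(25 \omega^{2} + 289\right)^{2}}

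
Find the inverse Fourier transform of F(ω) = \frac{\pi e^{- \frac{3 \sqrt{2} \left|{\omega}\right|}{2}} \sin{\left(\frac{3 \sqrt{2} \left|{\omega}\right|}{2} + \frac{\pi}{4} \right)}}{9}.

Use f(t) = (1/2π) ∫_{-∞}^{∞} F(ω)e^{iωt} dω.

f(t) = \frac{3}{t^{4} + 81}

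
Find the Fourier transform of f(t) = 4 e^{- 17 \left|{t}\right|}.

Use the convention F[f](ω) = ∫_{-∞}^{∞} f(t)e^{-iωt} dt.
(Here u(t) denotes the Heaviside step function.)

F(ω) = \frac{136}{\omega^{2} + 289}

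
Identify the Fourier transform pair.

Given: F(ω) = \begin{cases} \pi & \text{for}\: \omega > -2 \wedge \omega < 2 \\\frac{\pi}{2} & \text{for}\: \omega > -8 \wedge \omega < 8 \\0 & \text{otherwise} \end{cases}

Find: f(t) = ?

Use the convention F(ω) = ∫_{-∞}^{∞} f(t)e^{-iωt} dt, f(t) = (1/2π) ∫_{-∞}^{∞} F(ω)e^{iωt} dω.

f(t) = \frac{\sin{\left(5 t \right)} \cos{\left(3 t \right)}}{t}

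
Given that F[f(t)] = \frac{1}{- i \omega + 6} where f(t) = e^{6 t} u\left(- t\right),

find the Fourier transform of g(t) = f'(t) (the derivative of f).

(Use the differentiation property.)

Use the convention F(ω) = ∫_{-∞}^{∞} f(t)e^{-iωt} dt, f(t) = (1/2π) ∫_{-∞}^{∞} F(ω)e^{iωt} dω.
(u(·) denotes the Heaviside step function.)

F[g](ω) = - \frac{\omega}{\omega + 6 i}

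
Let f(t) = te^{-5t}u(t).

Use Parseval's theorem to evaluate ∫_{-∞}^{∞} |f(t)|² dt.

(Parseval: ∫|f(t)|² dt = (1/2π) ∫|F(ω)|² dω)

∫|f(t)|² dt = \frac{1}{500}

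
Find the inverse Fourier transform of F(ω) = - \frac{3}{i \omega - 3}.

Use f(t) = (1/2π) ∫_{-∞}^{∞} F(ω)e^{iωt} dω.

f(t) = 3 e^{3 t} u\left(- t\right)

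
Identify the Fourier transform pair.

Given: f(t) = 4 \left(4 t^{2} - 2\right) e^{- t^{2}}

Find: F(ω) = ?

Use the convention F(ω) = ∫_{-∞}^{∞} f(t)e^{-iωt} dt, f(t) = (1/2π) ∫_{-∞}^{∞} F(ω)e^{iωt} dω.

F(ω) = - 4 \sqrt{\pi} \omega^{2} e^{- \frac{\omega^{2}}{4}}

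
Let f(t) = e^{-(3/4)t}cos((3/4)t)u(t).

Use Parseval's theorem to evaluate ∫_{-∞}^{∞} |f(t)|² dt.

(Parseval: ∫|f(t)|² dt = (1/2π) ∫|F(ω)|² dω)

∫|f(t)|² dt = \frac{1}{2}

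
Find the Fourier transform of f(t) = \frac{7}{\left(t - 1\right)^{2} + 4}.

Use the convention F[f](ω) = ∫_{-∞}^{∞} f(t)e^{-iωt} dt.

F(ω) = \frac{7 \pi e^{- i \omega - 2 \left|{\omega}\right|}}{2}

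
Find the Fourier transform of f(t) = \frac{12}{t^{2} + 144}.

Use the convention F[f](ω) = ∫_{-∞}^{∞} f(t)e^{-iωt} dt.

F(ω) = \pi e^{- 12 \left|{\omega}\right|}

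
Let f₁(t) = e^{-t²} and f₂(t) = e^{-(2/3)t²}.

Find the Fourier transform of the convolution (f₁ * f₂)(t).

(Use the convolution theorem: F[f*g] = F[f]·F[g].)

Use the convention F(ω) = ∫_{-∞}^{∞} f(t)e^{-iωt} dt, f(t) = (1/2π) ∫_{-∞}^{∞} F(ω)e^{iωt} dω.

F[f₁*f₂](ω) = \frac{\sqrt{6} \pi e^{- \frac{5 \omega^{2}}{8}}}{2}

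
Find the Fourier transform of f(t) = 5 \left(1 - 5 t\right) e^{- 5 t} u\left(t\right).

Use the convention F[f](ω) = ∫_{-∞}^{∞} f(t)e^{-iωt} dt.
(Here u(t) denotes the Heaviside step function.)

F(ω) = \frac{5 i \omega}{- \omega^{2} + 10 i \omega + 25}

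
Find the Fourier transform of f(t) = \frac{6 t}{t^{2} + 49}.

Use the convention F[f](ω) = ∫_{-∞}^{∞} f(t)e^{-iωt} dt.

F(ω) = - 6 i \pi e^{- 7 \left|{\omega}\right|} \operatorname{sign}{\left(\omega \right)}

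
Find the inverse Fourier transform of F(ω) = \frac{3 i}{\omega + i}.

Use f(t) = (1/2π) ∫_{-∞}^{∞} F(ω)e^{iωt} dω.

f(t) = 3 e^{t} u\left(- t\right)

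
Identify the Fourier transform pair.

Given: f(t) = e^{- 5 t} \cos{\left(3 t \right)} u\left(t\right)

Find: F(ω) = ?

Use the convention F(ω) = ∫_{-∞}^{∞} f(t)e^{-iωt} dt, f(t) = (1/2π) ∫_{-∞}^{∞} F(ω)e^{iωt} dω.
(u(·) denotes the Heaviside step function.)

F(ω) = \frac{i \omega + 5}{\left(i \omega + 5\right)^{2} + 9}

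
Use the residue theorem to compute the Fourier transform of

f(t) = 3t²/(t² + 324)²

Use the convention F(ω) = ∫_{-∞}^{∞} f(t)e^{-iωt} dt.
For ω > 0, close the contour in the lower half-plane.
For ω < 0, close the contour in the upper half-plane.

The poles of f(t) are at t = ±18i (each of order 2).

Let g(z) = f(z)e^{-iωz}; for large |z| the factor e^{-iωz} decays in the lower half-plane when ω > 0 and in the upper half-plane when ω < 0.

Case ω > 0 (lower half-plane, clockwise contour ⇒ F(ω) = -2πi·ΣRes):
  Res_{z = - 18 i} g(z) = \frac{i \left(1 - 18 \omega\right) e^{- 18 \omega}}{24} (pole of order 2)
  F(ω) = -2πi·ΣRes = \frac{\pi \left(1 - 18 \omega\right) e^{- 18 \omega}}{12}

Case ω < 0 (upper half-plane, counterclockwise contour ⇒ F(ω) = +2πi·ΣRes):
  Res_{z = 18 i} g(z) = \frac{i \left(- 18 \omega - 1\right) e^{18 \omega}}{24} (pole of order 2)
  F(ω) = 2πi·ΣRes = \frac{\pi \left(18 \omega + 1\right) e^{18 \omega}}{12}

Both cases combine into a single formula in |ω|:

F(ω) = \frac{\pi \left(1 - 18 \left|{\omega}\right|\right) e^{- 18 \left|{\omega}\right|}}{12}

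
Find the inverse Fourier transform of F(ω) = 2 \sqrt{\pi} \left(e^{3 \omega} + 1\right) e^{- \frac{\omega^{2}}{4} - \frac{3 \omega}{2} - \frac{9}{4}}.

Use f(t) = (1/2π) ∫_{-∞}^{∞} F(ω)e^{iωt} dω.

f(t) = 4 e^{- t^{2}} \cos{\left(3 t \right)}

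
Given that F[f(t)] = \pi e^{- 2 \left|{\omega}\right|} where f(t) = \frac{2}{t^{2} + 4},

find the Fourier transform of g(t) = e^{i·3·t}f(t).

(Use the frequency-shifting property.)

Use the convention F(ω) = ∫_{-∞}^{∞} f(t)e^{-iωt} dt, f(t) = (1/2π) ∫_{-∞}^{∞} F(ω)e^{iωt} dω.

F[g](ω) = \pi e^{- 2 \left|{\omega - 3}\right|}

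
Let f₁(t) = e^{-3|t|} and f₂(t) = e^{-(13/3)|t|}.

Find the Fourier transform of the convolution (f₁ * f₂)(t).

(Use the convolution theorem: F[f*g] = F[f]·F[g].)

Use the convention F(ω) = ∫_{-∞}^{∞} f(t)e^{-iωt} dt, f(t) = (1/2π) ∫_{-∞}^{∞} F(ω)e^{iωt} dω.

F[f₁*f₂](ω) = \frac{468}{\left(\omega^{2} + 9\right) \left(9 \omega^{2} + 169\right)}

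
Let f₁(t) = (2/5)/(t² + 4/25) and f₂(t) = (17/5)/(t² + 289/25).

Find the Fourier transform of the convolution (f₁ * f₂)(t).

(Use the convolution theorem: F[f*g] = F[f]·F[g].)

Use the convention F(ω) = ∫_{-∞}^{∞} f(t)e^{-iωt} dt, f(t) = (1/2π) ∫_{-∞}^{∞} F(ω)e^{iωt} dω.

F[f₁*f₂](ω) = \pi^{2} e^{- \frac{19 \left|{\omega}\right|}{5}}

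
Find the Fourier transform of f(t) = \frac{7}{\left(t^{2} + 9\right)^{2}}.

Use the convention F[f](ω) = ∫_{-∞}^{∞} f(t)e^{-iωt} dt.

F(ω) = \frac{7 \pi \left(3 \left|{\omega}\right| + 1\right) e^{- 3 \left|{\omega}\right|}}{54}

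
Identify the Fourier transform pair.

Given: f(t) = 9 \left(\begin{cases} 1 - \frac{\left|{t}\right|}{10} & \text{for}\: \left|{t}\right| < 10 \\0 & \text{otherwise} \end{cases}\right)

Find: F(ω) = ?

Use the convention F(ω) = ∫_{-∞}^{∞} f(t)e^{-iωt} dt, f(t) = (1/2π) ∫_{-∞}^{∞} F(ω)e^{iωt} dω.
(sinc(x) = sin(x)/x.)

F(ω) = 90 \operatorname{sinc}^{2}{\left(5 \omega \right)}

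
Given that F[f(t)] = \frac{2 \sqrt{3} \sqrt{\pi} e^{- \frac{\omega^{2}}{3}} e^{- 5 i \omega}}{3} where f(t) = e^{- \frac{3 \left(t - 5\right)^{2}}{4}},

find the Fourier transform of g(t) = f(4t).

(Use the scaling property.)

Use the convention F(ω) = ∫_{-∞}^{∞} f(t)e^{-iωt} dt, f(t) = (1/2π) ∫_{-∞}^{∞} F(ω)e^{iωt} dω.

F[g](ω) = \frac{\sqrt{3} \sqrt{\pi} e^{- \frac{\omega \left(\omega + 60 i\right)}{48}}}{6}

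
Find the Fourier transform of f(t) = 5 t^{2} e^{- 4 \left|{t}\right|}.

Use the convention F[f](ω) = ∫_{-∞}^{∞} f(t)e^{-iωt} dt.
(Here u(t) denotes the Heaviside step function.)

F(ω) = \frac{80 \left(16 - 3 \omega^{2}\right)}{\left(\omega^{2} + 16\right)^{3}}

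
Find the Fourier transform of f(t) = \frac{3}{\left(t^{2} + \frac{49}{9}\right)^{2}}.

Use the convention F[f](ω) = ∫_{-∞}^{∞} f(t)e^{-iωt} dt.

F(ω) = \frac{27 \pi \left(7 \left|{\omega}\right| + 3\right) e^{- \frac{7 \left|{\omega}\right|}{3}}}{686}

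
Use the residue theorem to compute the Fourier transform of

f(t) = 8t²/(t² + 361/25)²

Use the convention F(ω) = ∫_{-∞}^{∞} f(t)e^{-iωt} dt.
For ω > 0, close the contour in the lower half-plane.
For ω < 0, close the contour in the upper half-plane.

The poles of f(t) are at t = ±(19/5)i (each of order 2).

Let g(z) = f(z)e^{-iωz}; for large |z| the factor e^{-iωz} decays in the lower half-plane when ω > 0 and in the upper half-plane when ω < 0.

Case ω > 0 (lower half-plane, clockwise contour ⇒ F(ω) = -2πi·ΣRes):
  Res_{z = - \frac{19 i}{5}} g(z) = i \left(\frac{10}{19} - 2 \omega\right) e^{- \frac{19 \omega}{5}} (pole of order 2)
  F(ω) = -2πi·ΣRes = \frac{4 \pi \left(5 - 19 \omega\right) e^{- \frac{19 \omega}{5}}}{19}

Case ω < 0 (upper half-plane, counterclockwise contour ⇒ F(ω) = +2πi·ΣRes):
  Res_{z = \frac{19 i}{5}} g(z) = i \left(- 2 \omega - \frac{10}{19}\right) e^{\frac{19 \omega}{5}} (pole of order 2)
  F(ω) = 2πi·ΣRes = \frac{4 \pi \left(19 \omega + 5\right) e^{\frac{19 \omega}{5}}}{19}

Both cases combine into a single formula in |ω|:

F(ω) = \frac{4 \pi \left(5 - 19 \left|{\omega}\right|\right) e^{- \frac{19 \left|{\omega}\right|}{5}}}{19}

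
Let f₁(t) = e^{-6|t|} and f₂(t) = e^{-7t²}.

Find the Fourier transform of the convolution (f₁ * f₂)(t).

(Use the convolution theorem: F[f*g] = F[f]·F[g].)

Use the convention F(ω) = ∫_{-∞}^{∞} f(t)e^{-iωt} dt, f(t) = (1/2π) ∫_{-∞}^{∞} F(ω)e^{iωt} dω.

F[f₁*f₂](ω) = \frac{12 \sqrt{7} \sqrt{\pi} e^{- \frac{\omega^{2}}{28}}}{7 \left(\omega^{2} + 36\right)}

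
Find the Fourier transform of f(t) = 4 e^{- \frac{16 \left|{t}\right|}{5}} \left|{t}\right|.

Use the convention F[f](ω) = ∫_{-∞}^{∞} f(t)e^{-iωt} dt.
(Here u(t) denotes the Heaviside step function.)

F(ω) = \frac{200 \left(256 - 25 \omega^{2}\right)}{\left(25 \omega^{2} + 256\right)^{2}}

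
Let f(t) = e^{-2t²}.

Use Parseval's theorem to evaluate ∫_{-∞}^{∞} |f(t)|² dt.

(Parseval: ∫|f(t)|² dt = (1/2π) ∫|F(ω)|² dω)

∫|f(t)|² dt = \frac{\sqrt{\pi}}{2}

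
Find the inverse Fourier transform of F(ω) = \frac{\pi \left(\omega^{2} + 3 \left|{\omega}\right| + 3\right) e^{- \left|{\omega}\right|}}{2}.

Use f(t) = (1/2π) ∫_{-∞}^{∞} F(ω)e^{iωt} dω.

f(t) = \frac{4}{\left(t^{2} + 1\right)^{3}}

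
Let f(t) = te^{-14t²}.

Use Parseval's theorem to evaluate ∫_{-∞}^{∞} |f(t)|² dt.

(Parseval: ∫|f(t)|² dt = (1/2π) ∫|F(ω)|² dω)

∫|f(t)|² dt = \frac{\sqrt{7} \sqrt{\pi}}{784}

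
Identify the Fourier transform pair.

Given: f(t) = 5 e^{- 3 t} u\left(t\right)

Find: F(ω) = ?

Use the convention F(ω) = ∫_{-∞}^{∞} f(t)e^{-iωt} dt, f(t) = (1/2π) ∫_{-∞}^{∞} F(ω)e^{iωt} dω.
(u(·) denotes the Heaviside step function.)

F(ω) = \frac{5}{i \omega + 3}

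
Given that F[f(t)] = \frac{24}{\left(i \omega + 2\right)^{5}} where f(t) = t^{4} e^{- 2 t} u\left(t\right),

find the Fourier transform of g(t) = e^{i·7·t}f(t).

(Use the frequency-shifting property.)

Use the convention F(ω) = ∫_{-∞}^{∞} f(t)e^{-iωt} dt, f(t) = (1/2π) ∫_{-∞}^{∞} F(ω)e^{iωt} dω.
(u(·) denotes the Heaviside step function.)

F[g](ω) = \frac{24}{\left(i \left(\omega - 7\right) + 2\right)^{5}}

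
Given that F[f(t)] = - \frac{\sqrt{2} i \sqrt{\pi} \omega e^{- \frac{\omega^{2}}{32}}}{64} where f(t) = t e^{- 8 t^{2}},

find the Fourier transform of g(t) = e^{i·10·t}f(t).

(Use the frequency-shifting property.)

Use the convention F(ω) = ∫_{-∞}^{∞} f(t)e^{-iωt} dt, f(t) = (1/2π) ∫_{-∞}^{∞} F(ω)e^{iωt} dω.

F[g](ω) = \frac{\sqrt{2} i \sqrt{\pi} \left(10 - \omega\right) e^{- \frac{\left(\omega - 10\right)^{2}}{32}}}{64}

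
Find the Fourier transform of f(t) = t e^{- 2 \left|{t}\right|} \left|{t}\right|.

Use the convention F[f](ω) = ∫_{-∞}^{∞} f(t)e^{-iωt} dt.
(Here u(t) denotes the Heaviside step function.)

F(ω) = \frac{4 i \omega \left(\omega^{2} - 12\right)}{\left(\omega^{2} + 4\right)^{3}}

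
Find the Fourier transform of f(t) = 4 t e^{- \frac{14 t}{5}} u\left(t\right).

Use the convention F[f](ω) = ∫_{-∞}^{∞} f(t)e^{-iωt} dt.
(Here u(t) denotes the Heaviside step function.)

F(ω) = \frac{100}{\left(5 i \omega + 14\right)^{2}}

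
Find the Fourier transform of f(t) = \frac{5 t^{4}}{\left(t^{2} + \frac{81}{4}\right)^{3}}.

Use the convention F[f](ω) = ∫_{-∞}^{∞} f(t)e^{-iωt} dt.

F(ω) = \frac{5 \pi \left(27 \omega^{2} - 30 \left|{\omega}\right| + 4\right) e^{- \frac{9 \left|{\omega}\right|}{2}}}{48}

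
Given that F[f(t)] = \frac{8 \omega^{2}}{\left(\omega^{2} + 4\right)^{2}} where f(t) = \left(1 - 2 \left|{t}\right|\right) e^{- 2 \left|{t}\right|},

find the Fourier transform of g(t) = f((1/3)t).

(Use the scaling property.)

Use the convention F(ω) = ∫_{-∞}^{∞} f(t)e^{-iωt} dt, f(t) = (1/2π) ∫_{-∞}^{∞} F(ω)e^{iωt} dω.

F[g](ω) = \frac{216 \omega^{2}}{\left(9 \omega^{2} + 4\right)^{2}}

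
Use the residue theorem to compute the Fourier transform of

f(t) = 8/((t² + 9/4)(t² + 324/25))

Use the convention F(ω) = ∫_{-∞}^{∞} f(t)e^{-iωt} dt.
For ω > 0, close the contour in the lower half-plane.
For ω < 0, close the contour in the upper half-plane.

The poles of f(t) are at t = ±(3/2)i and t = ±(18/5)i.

Let g(z) = f(z)e^{-iωz}; for large |z| the factor e^{-iωz} decays in the lower half-plane when ω > 0 and in the upper half-plane when ω < 0.

Case ω > 0 (lower half-plane, clockwise contour ⇒ F(ω) = -2πi·ΣRes):
  Res_{z = - \frac{3 i}{2}} g(z) = \frac{800 i e^{- \frac{3 \omega}{2}}}{3213}
  Res_{z = - \frac{18 i}{5}} g(z) = - \frac{1000 i e^{- \frac{18 \omega}{5}}}{9639}
  F(ω) = -2πi·ΣRes = \frac{1600 \pi e^{- \frac{3 \omega}{2}}}{3213} - \frac{2000 \pi e^{- \frac{18 \omega}{5}}}{9639}

Case ω < 0 (upper half-plane, counterclockwise contour ⇒ F(ω) = +2πi·ΣRes):
  Res_{z = \frac{3 i}{2}} g(z) = - \frac{800 i e^{\frac{3 \omega}{2}}}{3213}
  Res_{z = \frac{18 i}{5}} g(z) = \frac{1000 i e^{\frac{18 \omega}{5}}}{9639}
  F(ω) = 2πi·ΣRes = \frac{400 \pi \left(- 5 e^{\frac{18 \omega}{5}} + 12 e^{\frac{3 \omega}{2}}\right)}{9639}

Both cases combine into a single formula in |ω|:

F(ω) = \frac{1600 \pi e^{- \frac{3 \left|{\omega}\right|}{2}}}{3213} - \frac{2000 \pi e^{- \frac{18 \left|{\omega}\right|}{5}}}{9639}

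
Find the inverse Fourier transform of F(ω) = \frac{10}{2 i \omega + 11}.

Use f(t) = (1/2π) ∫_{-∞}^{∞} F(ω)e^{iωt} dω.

f(t) = 5 e^{- \frac{11 t}{2}} u\left(t\right)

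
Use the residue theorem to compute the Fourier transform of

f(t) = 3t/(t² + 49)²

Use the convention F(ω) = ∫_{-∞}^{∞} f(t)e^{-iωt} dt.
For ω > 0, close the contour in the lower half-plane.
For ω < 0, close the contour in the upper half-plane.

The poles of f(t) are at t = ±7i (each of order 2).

Let g(z) = f(z)e^{-iωz}; for large |z| the factor e^{-iωz} decays in the lower half-plane when ω > 0 and in the upper half-plane when ω < 0.

Case ω > 0 (lower half-plane, clockwise contour ⇒ F(ω) = -2πi·ΣRes):
  Res_{z = - 7 i} g(z) = \frac{3 \omega e^{- 7 \omega}}{28} (pole of order 2)
  F(ω) = -2πi·ΣRes = - \frac{3 i \pi \omega e^{- 7 \omega}}{14}

Case ω < 0 (upper half-plane, counterclockwise contour ⇒ F(ω) = +2πi·ΣRes):
  Res_{z = 7 i} g(z) = - \frac{3 \omega e^{7 \omega}}{28} (pole of order 2)
  F(ω) = 2πi·ΣRes = - \frac{3 i \pi \omega e^{7 \omega}}{14}

Both cases combine into a single formula in |ω|:

F(ω) = - \frac{3 i \pi \omega e^{- 7 \left|{\omega}\right|}}{14}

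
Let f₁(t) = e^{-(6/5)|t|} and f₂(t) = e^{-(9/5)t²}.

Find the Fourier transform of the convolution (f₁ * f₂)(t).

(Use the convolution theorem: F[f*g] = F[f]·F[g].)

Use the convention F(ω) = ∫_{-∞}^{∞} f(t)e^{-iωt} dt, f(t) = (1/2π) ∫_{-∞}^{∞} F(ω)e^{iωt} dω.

F[f₁*f₂](ω) = \frac{20 \sqrt{5} \sqrt{\pi} e^{- \frac{5 \omega^{2}}{36}}}{25 \omega^{2} + 36}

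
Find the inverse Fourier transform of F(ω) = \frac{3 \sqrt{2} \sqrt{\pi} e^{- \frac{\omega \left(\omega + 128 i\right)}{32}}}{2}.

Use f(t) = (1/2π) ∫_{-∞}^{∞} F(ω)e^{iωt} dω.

f(t) = 6 e^{- 8 \left(t - 4\right)^{2}}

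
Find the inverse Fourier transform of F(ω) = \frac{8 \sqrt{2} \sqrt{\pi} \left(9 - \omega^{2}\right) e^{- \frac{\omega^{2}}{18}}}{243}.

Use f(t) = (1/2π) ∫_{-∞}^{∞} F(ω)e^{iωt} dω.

f(t) = 8 t^{2} e^{- \frac{9 t^{2}}{2}}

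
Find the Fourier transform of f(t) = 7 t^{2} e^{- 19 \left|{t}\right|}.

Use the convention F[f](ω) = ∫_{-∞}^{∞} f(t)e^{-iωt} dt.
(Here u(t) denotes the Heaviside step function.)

F(ω) = \frac{532 \left(361 - 3 \omega^{2}\right)}{\left(\omega^{2} + 361\right)^{3}}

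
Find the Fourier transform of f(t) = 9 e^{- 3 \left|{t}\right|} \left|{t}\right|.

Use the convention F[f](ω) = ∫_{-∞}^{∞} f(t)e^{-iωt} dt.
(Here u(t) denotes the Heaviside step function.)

F(ω) = \frac{18 \left(9 - \omega^{2}\right)}{\left(\omega^{2} + 9\right)^{2}}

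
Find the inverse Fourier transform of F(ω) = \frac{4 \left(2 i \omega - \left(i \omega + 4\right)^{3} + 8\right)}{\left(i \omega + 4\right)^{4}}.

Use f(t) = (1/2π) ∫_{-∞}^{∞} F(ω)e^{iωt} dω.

f(t) = 4 \left(t^{2} - 1\right) e^{- 4 t} u\left(t\right)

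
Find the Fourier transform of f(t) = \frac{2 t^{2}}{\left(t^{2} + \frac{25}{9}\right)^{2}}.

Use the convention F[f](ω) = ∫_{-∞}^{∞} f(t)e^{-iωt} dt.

F(ω) = \frac{\pi \left(3 - 5 \left|{\omega}\right|\right) e^{- \frac{5 \left|{\omega}\right|}{3}}}{5}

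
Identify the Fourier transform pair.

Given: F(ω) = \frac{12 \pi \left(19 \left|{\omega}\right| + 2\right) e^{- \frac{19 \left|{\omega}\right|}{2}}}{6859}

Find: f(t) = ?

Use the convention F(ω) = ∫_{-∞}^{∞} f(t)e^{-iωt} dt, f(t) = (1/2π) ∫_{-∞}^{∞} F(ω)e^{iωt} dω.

f(t) = \frac{6}{\left(t^{2} + \frac{361}{4}\right)^{2}}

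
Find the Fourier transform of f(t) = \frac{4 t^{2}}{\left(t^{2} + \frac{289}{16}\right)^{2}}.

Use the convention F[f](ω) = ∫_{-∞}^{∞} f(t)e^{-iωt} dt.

F(ω) = \frac{2 \pi \left(4 - 17 \left|{\omega}\right|\right) e^{- \frac{17 \left|{\omega}\right|}{4}}}{17}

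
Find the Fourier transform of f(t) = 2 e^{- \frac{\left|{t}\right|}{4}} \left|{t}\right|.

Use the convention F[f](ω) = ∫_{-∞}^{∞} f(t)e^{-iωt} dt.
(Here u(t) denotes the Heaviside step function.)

F(ω) = \frac{64 \left(1 - 16 \omega^{2}\right)}{\left(16 \omega^{2} + 1\right)^{2}}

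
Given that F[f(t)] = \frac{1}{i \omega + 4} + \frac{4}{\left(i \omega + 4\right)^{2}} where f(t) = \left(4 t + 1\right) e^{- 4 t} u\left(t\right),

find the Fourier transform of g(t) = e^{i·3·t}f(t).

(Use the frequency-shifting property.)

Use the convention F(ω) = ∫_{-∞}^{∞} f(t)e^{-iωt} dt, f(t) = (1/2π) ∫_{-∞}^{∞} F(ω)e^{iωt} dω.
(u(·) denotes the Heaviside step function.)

F[g](ω) = \frac{4 i \left(\omega - 3\right) + \left(i \left(\omega - 3\right) + 4\right)^{2} + 16}{\left(i \left(\omega - 3\right) + 4\right)^{3}}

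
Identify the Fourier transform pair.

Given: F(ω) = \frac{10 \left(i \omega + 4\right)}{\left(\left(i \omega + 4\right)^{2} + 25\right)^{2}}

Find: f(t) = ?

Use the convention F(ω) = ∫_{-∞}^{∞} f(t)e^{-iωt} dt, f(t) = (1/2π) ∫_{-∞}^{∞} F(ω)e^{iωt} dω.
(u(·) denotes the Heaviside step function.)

f(t) = t e^{- 4 t} \sin{\left(5 t \right)} u\left(t\right)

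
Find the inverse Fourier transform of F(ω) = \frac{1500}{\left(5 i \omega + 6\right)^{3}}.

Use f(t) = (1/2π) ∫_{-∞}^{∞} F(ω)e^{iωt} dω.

f(t) = 6 t^{2} e^{- \frac{6 t}{5}} u\left(t\right)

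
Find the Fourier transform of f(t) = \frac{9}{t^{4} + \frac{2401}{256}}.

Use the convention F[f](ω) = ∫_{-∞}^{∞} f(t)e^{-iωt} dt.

F(ω) = \frac{576 \pi e^{- \frac{7 \sqrt{2} \left|{\omega}\right|}{8}} \sin{\left(\frac{7 \sqrt{2} \left|{\omega}\right|}{8} + \frac{\pi}{4} \right)}}{343}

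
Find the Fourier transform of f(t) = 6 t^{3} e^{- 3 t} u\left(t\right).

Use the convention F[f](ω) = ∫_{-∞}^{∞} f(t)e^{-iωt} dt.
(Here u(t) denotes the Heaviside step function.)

F(ω) = \frac{36}{\left(i \omega + 3\right)^{4}}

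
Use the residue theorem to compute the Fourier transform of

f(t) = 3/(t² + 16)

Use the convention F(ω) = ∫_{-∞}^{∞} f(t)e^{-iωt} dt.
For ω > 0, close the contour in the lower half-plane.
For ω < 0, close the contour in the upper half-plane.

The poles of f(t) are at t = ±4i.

Let g(z) = f(z)e^{-iωz}; for large |z| the factor e^{-iωz} decays in the lower half-plane when ω > 0 and in the upper half-plane when ω < 0.

Case ω > 0 (lower half-plane, clockwise contour ⇒ F(ω) = -2πi·ΣRes):
  Res_{z = - 4 i} g(z) = \frac{3 i e^{- 4 \omega}}{8}
  F(ω) = -2πi·ΣRes = \frac{3 \pi e^{- 4 \omega}}{4}

Case ω < 0 (upper half-plane, counterclockwise contour ⇒ F(ω) = +2πi·ΣRes):
  Res_{z = 4 i} g(z) = - \frac{3 i e^{4 \omega}}{8}
  F(ω) = 2πi·ΣRes = \frac{3 \pi e^{4 \omega}}{4}

Both cases combine into a single formula in |ω|:

F(ω) = \frac{3 \pi e^{- 4 \left|{\omega}\right|}}{4}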